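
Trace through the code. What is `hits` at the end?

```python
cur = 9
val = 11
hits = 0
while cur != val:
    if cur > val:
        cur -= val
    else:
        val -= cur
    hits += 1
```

Let's trace through this code step by step.

Initialize: cur = 9
Initialize: val = 11
Initialize: hits = 0
Entering loop: while cur != val:

After execution: hits = 6
6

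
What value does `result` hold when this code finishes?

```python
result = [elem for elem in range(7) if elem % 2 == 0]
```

Let's trace through this code step by step.

Initialize: result = [elem for elem in range(7) if elem % 2 == 0]

After execution: result = [0, 2, 4, 6]
[0, 2, 4, 6]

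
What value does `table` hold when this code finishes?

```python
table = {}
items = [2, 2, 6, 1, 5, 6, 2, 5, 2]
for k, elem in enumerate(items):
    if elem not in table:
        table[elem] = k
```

Let's trace through this code step by step.

Initialize: table = {}
Initialize: items = [2, 2, 6, 1, 5, 6, 2, 5, 2]
Entering loop: for k, elem in enumerate(items):

After execution: table = {2: 0, 6: 2, 1: 3, 5: 4}
{2: 0, 6: 2, 1: 3, 5: 4}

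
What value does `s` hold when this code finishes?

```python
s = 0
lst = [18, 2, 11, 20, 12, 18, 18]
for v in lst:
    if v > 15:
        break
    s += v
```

Let's trace through this code step by step.

Initialize: s = 0
Initialize: lst = [18, 2, 11, 20, 12, 18, 18]
Entering loop: for v in lst:

After execution: s = 0
0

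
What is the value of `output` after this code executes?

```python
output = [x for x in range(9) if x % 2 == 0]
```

Let's trace through this code step by step.

Initialize: output = [x for x in range(9) if x % 2 == 0]

After execution: output = [0, 2, 4, 6, 8]
[0, 2, 4, 6, 8]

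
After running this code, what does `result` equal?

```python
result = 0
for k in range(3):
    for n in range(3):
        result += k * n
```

Let's trace through this code step by step.

Initialize: result = 0
Entering loop: for k in range(3):

After execution: result = 9
9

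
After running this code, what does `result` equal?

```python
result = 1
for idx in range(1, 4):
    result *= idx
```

Let's trace through this code step by step.

Initialize: result = 1
Entering loop: for idx in range(1, 4):

After execution: result = 6
6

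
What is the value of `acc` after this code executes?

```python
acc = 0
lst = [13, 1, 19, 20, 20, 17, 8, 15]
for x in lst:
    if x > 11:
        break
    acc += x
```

Let's trace through this code step by step.

Initialize: acc = 0
Initialize: lst = [13, 1, 19, 20, 20, 17, 8, 15]
Entering loop: for x in lst:

After execution: acc = 0
0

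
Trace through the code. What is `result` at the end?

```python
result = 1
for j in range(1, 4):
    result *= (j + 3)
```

Let's trace through this code step by step.

Initialize: result = 1
Entering loop: for j in range(1, 4):

After execution: result = 120
120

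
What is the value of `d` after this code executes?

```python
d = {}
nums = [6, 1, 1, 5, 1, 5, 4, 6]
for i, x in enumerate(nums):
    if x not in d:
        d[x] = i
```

Let's trace through this code step by step.

Initialize: d = {}
Initialize: nums = [6, 1, 1, 5, 1, 5, 4, 6]
Entering loop: for i, x in enumerate(nums):

After execution: d = {6: 0, 1: 1, 5: 3, 4: 6}
{6: 0, 1: 1, 5: 3, 4: 6}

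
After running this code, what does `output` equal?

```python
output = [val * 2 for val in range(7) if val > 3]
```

Let's trace through this code step by step.

Initialize: output = [val * 2 for val in range(7) if val > 3]

After execution: output = [8, 10, 12]
[8, 10, 12]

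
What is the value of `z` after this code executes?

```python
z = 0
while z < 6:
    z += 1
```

Let's trace through this code step by step.

Initialize: z = 0
Entering loop: while z < 6:

After execution: z = 6
6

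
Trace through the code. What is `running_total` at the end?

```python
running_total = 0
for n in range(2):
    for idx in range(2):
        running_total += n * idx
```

Let's trace through this code step by step.

Initialize: running_total = 0
Entering loop: for n in range(2):

After execution: running_total = 1
1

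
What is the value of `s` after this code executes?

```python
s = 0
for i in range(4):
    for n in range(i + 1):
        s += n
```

Let's trace through this code step by step.

Initialize: s = 0
Entering loop: for i in range(4):

After execution: s = 10
10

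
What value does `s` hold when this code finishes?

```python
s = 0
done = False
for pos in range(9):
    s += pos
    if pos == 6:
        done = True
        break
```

Let's trace through this code step by step.

Initialize: s = 0
Initialize: done = False
Entering loop: for pos in range(9):

After execution: s = 21
21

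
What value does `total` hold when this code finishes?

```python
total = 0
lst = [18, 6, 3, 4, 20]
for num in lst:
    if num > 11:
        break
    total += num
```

Let's trace through this code step by step.

Initialize: total = 0
Initialize: lst = [18, 6, 3, 4, 20]
Entering loop: for num in lst:

After execution: total = 0
0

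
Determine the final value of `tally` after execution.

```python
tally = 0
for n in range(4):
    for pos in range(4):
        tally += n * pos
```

Let's trace through this code step by step.

Initialize: tally = 0
Entering loop: for n in range(4):

After execution: tally = 36
36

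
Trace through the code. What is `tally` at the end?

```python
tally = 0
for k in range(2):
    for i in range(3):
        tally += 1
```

Let's trace through this code step by step.

Initialize: tally = 0
Entering loop: for k in range(2):

After execution: tally = 6
6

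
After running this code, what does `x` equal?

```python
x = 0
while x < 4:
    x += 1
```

Let's trace through this code step by step.

Initialize: x = 0
Entering loop: while x < 4:

After execution: x = 4
4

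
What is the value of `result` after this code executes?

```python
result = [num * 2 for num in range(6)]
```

Let's trace through this code step by step.

Initialize: result = [num * 2 for num in range(6)]

After execution: result = [0, 2, 4, 6, 8, 10]
[0, 2, 4, 6, 8, 10]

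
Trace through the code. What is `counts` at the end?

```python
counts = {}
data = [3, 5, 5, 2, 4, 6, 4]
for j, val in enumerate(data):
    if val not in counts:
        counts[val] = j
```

Let's trace through this code step by step.

Initialize: counts = {}
Initialize: data = [3, 5, 5, 2, 4, 6, 4]
Entering loop: for j, val in enumerate(data):

After execution: counts = {3: 0, 5: 1, 2: 3, 4: 4, 6: 5}
{3: 0, 5: 1, 2: 3, 4: 4, 6: 5}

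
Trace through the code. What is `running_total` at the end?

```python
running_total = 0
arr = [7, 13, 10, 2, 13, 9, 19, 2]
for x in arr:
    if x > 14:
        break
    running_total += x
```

Let's trace through this code step by step.

Initialize: running_total = 0
Initialize: arr = [7, 13, 10, 2, 13, 9, 19, 2]
Entering loop: for x in arr:

After execution: running_total = 54
54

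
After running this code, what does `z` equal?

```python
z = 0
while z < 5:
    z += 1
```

Let's trace through this code step by step.

Initialize: z = 0
Entering loop: while z < 5:

After execution: z = 5
5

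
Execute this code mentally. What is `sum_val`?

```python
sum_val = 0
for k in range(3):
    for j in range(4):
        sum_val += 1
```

Let's trace through this code step by step.

Initialize: sum_val = 0
Entering loop: for k in range(3):

After execution: sum_val = 12
12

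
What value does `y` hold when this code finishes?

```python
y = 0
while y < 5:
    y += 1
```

Let's trace through this code step by step.

Initialize: y = 0
Entering loop: while y < 5:

After execution: y = 5
5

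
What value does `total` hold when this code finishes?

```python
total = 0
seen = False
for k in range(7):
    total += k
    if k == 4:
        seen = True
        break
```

Let's trace through this code step by step.

Initialize: total = 0
Initialize: seen = False
Entering loop: for k in range(7):

After execution: total = 10
10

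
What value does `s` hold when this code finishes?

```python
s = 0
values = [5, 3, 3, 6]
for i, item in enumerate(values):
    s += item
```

Let's trace through this code step by step.

Initialize: s = 0
Initialize: values = [5, 3, 3, 6]
Entering loop: for i, item in enumerate(values):

After execution: s = 17
17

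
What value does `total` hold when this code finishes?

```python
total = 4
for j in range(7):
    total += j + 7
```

Let's trace through this code step by step.

Initialize: total = 4
Entering loop: for j in range(7):

After execution: total = 74
74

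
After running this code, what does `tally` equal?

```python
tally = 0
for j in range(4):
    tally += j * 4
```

Let's trace through this code step by step.

Initialize: tally = 0
Entering loop: for j in range(4):

After execution: tally = 24
24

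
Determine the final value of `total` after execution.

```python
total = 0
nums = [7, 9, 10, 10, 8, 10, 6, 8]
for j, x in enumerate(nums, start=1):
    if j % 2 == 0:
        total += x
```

Let's trace through this code step by step.

Initialize: total = 0
Initialize: nums = [7, 9, 10, 10, 8, 10, 6, 8]
Entering loop: for j, x in enumerate(nums, start=1):

After execution: total = 37
37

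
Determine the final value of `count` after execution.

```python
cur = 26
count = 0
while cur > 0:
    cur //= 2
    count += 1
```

Let's trace through this code step by step.

Initialize: cur = 26
Initialize: count = 0
Entering loop: while cur > 0:

After execution: count = 5
5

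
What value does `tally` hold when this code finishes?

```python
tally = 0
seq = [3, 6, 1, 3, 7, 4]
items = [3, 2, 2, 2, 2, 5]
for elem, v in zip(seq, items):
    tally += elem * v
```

Let's trace through this code step by step.

Initialize: tally = 0
Initialize: seq = [3, 6, 1, 3, 7, 4]
Initialize: items = [3, 2, 2, 2, 2, 5]
Entering loop: for elem, v in zip(seq, items):

After execution: tally = 63
63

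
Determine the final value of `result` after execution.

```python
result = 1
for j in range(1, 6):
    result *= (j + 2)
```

Let's trace through this code step by step.

Initialize: result = 1
Entering loop: for j in range(1, 6):

After execution: result = 2520
2520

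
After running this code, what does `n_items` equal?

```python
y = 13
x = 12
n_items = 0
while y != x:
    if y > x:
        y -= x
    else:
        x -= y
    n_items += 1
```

Let's trace through this code step by step.

Initialize: y = 13
Initialize: x = 12
Initialize: n_items = 0
Entering loop: while y != x:

After execution: n_items = 12
12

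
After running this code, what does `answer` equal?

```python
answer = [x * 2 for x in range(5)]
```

Let's trace through this code step by step.

Initialize: answer = [x * 2 for x in range(5)]

After execution: answer = [0, 2, 4, 6, 8]
[0, 2, 4, 6, 8]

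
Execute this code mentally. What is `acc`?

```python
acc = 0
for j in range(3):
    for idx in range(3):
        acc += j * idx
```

Let's trace through this code step by step.

Initialize: acc = 0
Entering loop: for j in range(3):

After execution: acc = 9
9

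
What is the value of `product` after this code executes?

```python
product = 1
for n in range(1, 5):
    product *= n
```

Let's trace through this code step by step.

Initialize: product = 1
Entering loop: for n in range(1, 5):

After execution: product = 24
24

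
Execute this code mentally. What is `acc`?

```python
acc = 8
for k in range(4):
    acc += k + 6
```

Let's trace through this code step by step.

Initialize: acc = 8
Entering loop: for k in range(4):

After execution: acc = 38
38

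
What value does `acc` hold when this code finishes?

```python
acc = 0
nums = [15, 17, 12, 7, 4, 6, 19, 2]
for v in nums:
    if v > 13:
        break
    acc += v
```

Let's trace through this code step by step.

Initialize: acc = 0
Initialize: nums = [15, 17, 12, 7, 4, 6, 19, 2]
Entering loop: for v in nums:

After execution: acc = 0
0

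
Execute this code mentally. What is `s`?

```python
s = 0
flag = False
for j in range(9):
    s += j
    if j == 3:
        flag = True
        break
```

Let's trace through this code step by step.

Initialize: s = 0
Initialize: flag = False
Entering loop: for j in range(9):

After execution: s = 6
6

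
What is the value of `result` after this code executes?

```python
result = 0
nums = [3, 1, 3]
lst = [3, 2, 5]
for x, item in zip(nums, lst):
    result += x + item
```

Let's trace through this code step by step.

Initialize: result = 0
Initialize: nums = [3, 1, 3]
Initialize: lst = [3, 2, 5]
Entering loop: for x, item in zip(nums, lst):

After execution: result = 17
17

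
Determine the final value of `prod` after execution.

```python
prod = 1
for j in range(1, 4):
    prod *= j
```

Let's trace through this code step by step.

Initialize: prod = 1
Entering loop: for j in range(1, 4):

After execution: prod = 6
6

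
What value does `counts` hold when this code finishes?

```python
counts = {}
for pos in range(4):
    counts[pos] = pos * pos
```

Let's trace through this code step by step.

Initialize: counts = {}
Entering loop: for pos in range(4):

After execution: counts = {0: 0, 1: 1, 2: 4, 3: 9}
{0: 0, 1: 1, 2: 4, 3: 9}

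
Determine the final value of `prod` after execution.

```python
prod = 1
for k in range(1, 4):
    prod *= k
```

Let's trace through this code step by step.

Initialize: prod = 1
Entering loop: for k in range(1, 4):

After execution: prod = 6
6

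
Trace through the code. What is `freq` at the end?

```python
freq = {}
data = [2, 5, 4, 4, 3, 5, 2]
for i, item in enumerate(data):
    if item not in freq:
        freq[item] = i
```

Let's trace through this code step by step.

Initialize: freq = {}
Initialize: data = [2, 5, 4, 4, 3, 5, 2]
Entering loop: for i, item in enumerate(data):

After execution: freq = {2: 0, 5: 1, 4: 2, 3: 4}
{2: 0, 5: 1, 4: 2, 3: 4}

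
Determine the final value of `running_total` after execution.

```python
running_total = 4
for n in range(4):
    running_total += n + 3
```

Let's trace through this code step by step.

Initialize: running_total = 4
Entering loop: for n in range(4):

After execution: running_total = 22
22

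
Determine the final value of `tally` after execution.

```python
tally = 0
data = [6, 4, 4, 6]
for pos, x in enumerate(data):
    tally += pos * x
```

Let's trace through this code step by step.

Initialize: tally = 0
Initialize: data = [6, 4, 4, 6]
Entering loop: for pos, x in enumerate(data):

After execution: tally = 30
30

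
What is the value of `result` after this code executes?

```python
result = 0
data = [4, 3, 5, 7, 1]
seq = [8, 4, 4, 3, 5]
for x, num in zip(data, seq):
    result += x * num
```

Let's trace through this code step by step.

Initialize: result = 0
Initialize: data = [4, 3, 5, 7, 1]
Initialize: seq = [8, 4, 4, 3, 5]
Entering loop: for x, num in zip(data, seq):

After execution: result = 90
90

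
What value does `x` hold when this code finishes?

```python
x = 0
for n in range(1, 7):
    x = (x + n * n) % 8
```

Let's trace through this code step by step.

Initialize: x = 0
Entering loop: for n in range(1, 7):

After execution: x = 3
3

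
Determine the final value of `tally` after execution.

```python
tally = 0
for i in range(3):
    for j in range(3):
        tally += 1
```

Let's trace through this code step by step.

Initialize: tally = 0
Entering loop: for i in range(3):

After execution: tally = 9
9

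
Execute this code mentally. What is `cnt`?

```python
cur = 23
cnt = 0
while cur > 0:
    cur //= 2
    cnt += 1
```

Let's trace through this code step by step.

Initialize: cur = 23
Initialize: cnt = 0
Entering loop: while cur > 0:

After execution: cnt = 5
5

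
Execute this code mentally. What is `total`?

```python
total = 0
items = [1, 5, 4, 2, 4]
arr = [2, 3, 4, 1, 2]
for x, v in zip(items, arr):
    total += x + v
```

Let's trace through this code step by step.

Initialize: total = 0
Initialize: items = [1, 5, 4, 2, 4]
Initialize: arr = [2, 3, 4, 1, 2]
Entering loop: for x, v in zip(items, arr):

After execution: total = 28
28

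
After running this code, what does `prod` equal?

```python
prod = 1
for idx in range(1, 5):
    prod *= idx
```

Let's trace through this code step by step.

Initialize: prod = 1
Entering loop: for idx in range(1, 5):

After execution: prod = 24
24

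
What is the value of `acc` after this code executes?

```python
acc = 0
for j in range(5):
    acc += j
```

Let's trace through this code step by step.

Initialize: acc = 0
Entering loop: for j in range(5):

After execution: acc = 10
10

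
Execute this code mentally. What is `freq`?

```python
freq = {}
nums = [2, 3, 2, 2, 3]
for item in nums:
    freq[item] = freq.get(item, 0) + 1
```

Let's trace through this code step by step.

Initialize: freq = {}
Initialize: nums = [2, 3, 2, 2, 3]
Entering loop: for item in nums:

After execution: freq = {2: 3, 3: 2}
{2: 3, 3: 2}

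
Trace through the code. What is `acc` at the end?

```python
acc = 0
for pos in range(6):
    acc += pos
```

Let's trace through this code step by step.

Initialize: acc = 0
Entering loop: for pos in range(6):

After execution: acc = 15
15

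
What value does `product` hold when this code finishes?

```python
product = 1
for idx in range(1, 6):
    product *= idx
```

Let's trace through this code step by step.

Initialize: product = 1
Entering loop: for idx in range(1, 6):

After execution: product = 120
120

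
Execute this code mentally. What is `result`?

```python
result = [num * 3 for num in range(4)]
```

Let's trace through this code step by step.

Initialize: result = [num * 3 for num in range(4)]

After execution: result = [0, 3, 6, 9]
[0, 3, 6, 9]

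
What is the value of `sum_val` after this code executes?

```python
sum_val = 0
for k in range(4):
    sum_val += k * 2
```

Let's trace through this code step by step.

Initialize: sum_val = 0
Entering loop: for k in range(4):

After execution: sum_val = 12
12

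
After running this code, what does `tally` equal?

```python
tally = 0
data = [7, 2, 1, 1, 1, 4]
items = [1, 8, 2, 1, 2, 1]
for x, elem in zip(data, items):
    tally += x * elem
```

Let's trace through this code step by step.

Initialize: tally = 0
Initialize: data = [7, 2, 1, 1, 1, 4]
Initialize: items = [1, 8, 2, 1, 2, 1]
Entering loop: for x, elem in zip(data, items):

After execution: tally = 32
32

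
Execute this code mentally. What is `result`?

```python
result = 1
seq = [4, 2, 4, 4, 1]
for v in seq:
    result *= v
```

Let's trace through this code step by step.

Initialize: result = 1
Initialize: seq = [4, 2, 4, 4, 1]
Entering loop: for v in seq:

After execution: result = 128
128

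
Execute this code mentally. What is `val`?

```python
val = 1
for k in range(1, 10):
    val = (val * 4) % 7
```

Let's trace through this code step by step.

Initialize: val = 1
Entering loop: for k in range(1, 10):

After execution: val = 1
1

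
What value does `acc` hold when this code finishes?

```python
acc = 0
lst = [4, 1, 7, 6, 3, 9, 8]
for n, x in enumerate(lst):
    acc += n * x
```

Let's trace through this code step by step.

Initialize: acc = 0
Initialize: lst = [4, 1, 7, 6, 3, 9, 8]
Entering loop: for n, x in enumerate(lst):

After execution: acc = 138
138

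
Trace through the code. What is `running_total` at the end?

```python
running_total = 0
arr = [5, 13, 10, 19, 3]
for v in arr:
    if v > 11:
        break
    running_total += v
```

Let's trace through this code step by step.

Initialize: running_total = 0
Initialize: arr = [5, 13, 10, 19, 3]
Entering loop: for v in arr:

After execution: running_total = 5
5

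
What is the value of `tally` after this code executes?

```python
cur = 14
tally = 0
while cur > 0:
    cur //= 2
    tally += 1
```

Let's trace through this code step by step.

Initialize: cur = 14
Initialize: tally = 0
Entering loop: while cur > 0:

After execution: tally = 4
4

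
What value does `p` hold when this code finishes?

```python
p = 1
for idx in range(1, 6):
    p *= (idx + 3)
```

Let's trace through this code step by step.

Initialize: p = 1
Entering loop: for idx in range(1, 6):

After execution: p = 6720
6720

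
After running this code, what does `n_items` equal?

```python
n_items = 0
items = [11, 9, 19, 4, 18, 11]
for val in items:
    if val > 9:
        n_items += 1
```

Let's trace through this code step by step.

Initialize: n_items = 0
Initialize: items = [11, 9, 19, 4, 18, 11]
Entering loop: for val in items:

After execution: n_items = 4
4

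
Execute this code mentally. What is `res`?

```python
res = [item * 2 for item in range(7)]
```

Let's trace through this code step by step.

Initialize: res = [item * 2 for item in range(7)]

After execution: res = [0, 2, 4, 6, 8, 10, 12]
[0, 2, 4, 6, 8, 10, 12]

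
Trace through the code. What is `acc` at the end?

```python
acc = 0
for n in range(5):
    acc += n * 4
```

Let's trace through this code step by step.

Initialize: acc = 0
Entering loop: for n in range(5):

After execution: acc = 40
40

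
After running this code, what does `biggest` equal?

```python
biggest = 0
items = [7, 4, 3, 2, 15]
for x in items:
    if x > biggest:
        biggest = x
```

Let's trace through this code step by step.

Initialize: biggest = 0
Initialize: items = [7, 4, 3, 2, 15]
Entering loop: for x in items:

After execution: biggest = 15
15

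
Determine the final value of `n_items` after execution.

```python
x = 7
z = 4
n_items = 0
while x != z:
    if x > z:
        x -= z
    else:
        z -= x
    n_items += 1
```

Let's trace through this code step by step.

Initialize: x = 7
Initialize: z = 4
Initialize: n_items = 0
Entering loop: while x != z:

After execution: n_items = 4
4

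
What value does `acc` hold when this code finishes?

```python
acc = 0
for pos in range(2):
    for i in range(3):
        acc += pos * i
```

Let's trace through this code step by step.

Initialize: acc = 0
Entering loop: for pos in range(2):

After execution: acc = 3
3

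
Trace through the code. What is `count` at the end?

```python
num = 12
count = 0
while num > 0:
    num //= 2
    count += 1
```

Let's trace through this code step by step.

Initialize: num = 12
Initialize: count = 0
Entering loop: while num > 0:

After execution: count = 4
4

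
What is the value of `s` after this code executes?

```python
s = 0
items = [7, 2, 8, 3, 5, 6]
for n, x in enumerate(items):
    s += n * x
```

Let's trace through this code step by step.

Initialize: s = 0
Initialize: items = [7, 2, 8, 3, 5, 6]
Entering loop: for n, x in enumerate(items):

After execution: s = 77
77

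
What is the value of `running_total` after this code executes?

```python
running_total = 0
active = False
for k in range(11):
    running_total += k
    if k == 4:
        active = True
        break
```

Let's trace through this code step by step.

Initialize: running_total = 0
Initialize: active = False
Entering loop: for k in range(11):

After execution: running_total = 10
10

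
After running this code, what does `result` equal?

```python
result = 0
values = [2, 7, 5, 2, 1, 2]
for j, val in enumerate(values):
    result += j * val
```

Let's trace through this code step by step.

Initialize: result = 0
Initialize: values = [2, 7, 5, 2, 1, 2]
Entering loop: for j, val in enumerate(values):

After execution: result = 37
37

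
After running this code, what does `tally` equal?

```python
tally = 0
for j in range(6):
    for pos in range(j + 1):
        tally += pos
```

Let's trace through this code step by step.

Initialize: tally = 0
Entering loop: for j in range(6):

After execution: tally = 35
35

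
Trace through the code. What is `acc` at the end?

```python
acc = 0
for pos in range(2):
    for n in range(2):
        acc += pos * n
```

Let's trace through this code step by step.

Initialize: acc = 0
Entering loop: for pos in range(2):

After execution: acc = 1
1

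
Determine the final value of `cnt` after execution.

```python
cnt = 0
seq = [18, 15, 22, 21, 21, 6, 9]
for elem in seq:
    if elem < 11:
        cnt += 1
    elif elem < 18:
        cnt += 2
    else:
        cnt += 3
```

Let's trace through this code step by step.

Initialize: cnt = 0
Initialize: seq = [18, 15, 22, 21, 21, 6, 9]
Entering loop: for elem in seq:

After execution: cnt = 16
16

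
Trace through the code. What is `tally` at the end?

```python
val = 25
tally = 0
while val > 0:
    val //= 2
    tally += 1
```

Let's trace through this code step by step.

Initialize: val = 25
Initialize: tally = 0
Entering loop: while val > 0:

After execution: tally = 5
5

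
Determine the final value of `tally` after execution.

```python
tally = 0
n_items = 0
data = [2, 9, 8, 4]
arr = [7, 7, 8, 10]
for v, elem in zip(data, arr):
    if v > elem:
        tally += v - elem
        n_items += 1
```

Let's trace through this code step by step.

Initialize: tally = 0
Initialize: n_items = 0
Initialize: data = [2, 9, 8, 4]
Initialize: arr = [7, 7, 8, 10]
Entering loop: for v, elem in zip(data, arr):

After execution: tally = 2
2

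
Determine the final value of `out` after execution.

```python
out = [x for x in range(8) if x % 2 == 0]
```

Let's trace through this code step by step.

Initialize: out = [x for x in range(8) if x % 2 == 0]

After execution: out = [0, 2, 4, 6]
[0, 2, 4, 6]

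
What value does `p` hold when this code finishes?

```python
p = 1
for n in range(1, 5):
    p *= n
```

Let's trace through this code step by step.

Initialize: p = 1
Entering loop: for n in range(1, 5):

After execution: p = 24
24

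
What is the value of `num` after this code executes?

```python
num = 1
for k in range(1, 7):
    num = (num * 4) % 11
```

Let's trace through this code step by step.

Initialize: num = 1
Entering loop: for k in range(1, 7):

After execution: num = 4
4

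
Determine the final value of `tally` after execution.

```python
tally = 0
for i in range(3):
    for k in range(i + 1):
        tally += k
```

Let's trace through this code step by step.

Initialize: tally = 0
Entering loop: for i in range(3):

After execution: tally = 4
4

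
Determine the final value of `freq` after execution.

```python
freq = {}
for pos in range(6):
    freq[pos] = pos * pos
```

Let's trace through this code step by step.

Initialize: freq = {}
Entering loop: for pos in range(6):

After execution: freq = {0: 0, 1: 1, 2: 4, 3: 9, 4: 16, 5: 25}
{0: 0, 1: 1, 2: 4, 3: 9, 4: 16, 5: 25}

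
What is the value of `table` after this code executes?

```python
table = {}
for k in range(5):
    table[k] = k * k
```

Let's trace through this code step by step.

Initialize: table = {}
Entering loop: for k in range(5):

After execution: table = {0: 0, 1: 1, 2: 4, 3: 9, 4: 16}
{0: 0, 1: 1, 2: 4, 3: 9, 4: 16}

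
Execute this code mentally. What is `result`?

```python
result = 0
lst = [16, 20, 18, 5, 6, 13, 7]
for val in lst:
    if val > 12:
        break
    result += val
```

Let's trace through this code step by step.

Initialize: result = 0
Initialize: lst = [16, 20, 18, 5, 6, 13, 7]
Entering loop: for val in lst:

After execution: result = 0
0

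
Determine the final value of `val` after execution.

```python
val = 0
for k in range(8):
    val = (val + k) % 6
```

Let's trace through this code step by step.

Initialize: val = 0
Entering loop: for k in range(8):

After execution: val = 4
4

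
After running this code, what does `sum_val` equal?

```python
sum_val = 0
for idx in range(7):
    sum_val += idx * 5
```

Let's trace through this code step by step.

Initialize: sum_val = 0
Entering loop: for idx in range(7):

After execution: sum_val = 105
105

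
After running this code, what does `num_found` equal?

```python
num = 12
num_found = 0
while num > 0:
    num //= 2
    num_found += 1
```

Let's trace through this code step by step.

Initialize: num = 12
Initialize: num_found = 0
Entering loop: while num > 0:

After execution: num_found = 4
4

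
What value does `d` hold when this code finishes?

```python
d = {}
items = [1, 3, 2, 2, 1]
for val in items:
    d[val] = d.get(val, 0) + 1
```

Let's trace through this code step by step.

Initialize: d = {}
Initialize: items = [1, 3, 2, 2, 1]
Entering loop: for val in items:

After execution: d = {1: 2, 3: 1, 2: 2}
{1: 2, 3: 1, 2: 2}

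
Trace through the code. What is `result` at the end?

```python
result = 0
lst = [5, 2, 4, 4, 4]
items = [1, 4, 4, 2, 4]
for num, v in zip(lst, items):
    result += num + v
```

Let's trace through this code step by step.

Initialize: result = 0
Initialize: lst = [5, 2, 4, 4, 4]
Initialize: items = [1, 4, 4, 2, 4]
Entering loop: for num, v in zip(lst, items):

After execution: result = 34
34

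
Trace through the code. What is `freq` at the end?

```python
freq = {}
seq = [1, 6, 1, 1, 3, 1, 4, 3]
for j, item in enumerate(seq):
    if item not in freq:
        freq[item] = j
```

Let's trace through this code step by step.

Initialize: freq = {}
Initialize: seq = [1, 6, 1, 1, 3, 1, 4, 3]
Entering loop: for j, item in enumerate(seq):

After execution: freq = {1: 0, 6: 1, 3: 4, 4: 6}
{1: 0, 6: 1, 3: 4, 4: 6}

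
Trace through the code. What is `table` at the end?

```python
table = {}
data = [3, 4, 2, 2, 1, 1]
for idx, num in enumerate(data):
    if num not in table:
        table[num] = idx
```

Let's trace through this code step by step.

Initialize: table = {}
Initialize: data = [3, 4, 2, 2, 1, 1]
Entering loop: for idx, num in enumerate(data):

After execution: table = {3: 0, 4: 1, 2: 2, 1: 4}
{3: 0, 4: 1, 2: 2, 1: 4}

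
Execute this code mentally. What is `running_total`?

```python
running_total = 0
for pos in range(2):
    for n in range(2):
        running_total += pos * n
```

Let's trace through this code step by step.

Initialize: running_total = 0
Entering loop: for pos in range(2):

After execution: running_total = 1
1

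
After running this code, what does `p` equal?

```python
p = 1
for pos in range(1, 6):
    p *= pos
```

Let's trace through this code step by step.

Initialize: p = 1
Entering loop: for pos in range(1, 6):

After execution: p = 120
120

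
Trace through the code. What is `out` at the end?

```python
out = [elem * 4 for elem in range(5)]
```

Let's trace through this code step by step.

Initialize: out = [elem * 4 for elem in range(5)]

After execution: out = [0, 4, 8, 12, 16]
[0, 4, 8, 12, 16]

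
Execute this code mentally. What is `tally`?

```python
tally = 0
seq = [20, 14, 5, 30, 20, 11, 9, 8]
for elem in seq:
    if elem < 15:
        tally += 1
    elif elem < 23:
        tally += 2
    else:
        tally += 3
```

Let's trace through this code step by step.

Initialize: tally = 0
Initialize: seq = [20, 14, 5, 30, 20, 11, 9, 8]
Entering loop: for elem in seq:

After execution: tally = 12
12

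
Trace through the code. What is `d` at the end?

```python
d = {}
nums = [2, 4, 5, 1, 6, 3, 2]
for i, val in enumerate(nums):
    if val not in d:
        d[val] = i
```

Let's trace through this code step by step.

Initialize: d = {}
Initialize: nums = [2, 4, 5, 1, 6, 3, 2]
Entering loop: for i, val in enumerate(nums):

After execution: d = {2: 0, 4: 1, 5: 2, 1: 3, 6: 4, 3: 5}
{2: 0, 4: 1, 5: 2, 1: 3, 6: 4, 3: 5}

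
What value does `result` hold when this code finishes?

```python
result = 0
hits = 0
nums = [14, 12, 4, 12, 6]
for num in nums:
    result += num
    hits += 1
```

Let's trace through this code step by step.

Initialize: result = 0
Initialize: hits = 0
Initialize: nums = [14, 12, 4, 12, 6]
Entering loop: for num in nums:

After execution: result = 48
48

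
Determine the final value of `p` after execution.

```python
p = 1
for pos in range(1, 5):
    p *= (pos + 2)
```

Let's trace through this code step by step.

Initialize: p = 1
Entering loop: for pos in range(1, 5):

After execution: p = 360
360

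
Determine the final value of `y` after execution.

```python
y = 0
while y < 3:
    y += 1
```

Let's trace through this code step by step.

Initialize: y = 0
Entering loop: while y < 3:

After execution: y = 3
3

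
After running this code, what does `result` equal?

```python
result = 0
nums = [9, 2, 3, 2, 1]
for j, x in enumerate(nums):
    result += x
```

Let's trace through this code step by step.

Initialize: result = 0
Initialize: nums = [9, 2, 3, 2, 1]
Entering loop: for j, x in enumerate(nums):

After execution: result = 17
17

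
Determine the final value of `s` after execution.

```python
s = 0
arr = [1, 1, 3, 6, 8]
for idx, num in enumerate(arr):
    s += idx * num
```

Let's trace through this code step by step.

Initialize: s = 0
Initialize: arr = [1, 1, 3, 6, 8]
Entering loop: for idx, num in enumerate(arr):

After execution: s = 57
57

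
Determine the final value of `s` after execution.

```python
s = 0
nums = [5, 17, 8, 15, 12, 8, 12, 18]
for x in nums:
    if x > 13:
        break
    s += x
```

Let's trace through this code step by step.

Initialize: s = 0
Initialize: nums = [5, 17, 8, 15, 12, 8, 12, 18]
Entering loop: for x in nums:

After execution: s = 5
5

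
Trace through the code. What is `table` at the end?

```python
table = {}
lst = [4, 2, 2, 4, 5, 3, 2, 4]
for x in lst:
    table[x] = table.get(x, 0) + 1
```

Let's trace through this code step by step.

Initialize: table = {}
Initialize: lst = [4, 2, 2, 4, 5, 3, 2, 4]
Entering loop: for x in lst:

After execution: table = {4: 3, 2: 3, 5: 1, 3: 1}
{4: 3, 2: 3, 5: 1, 3: 1}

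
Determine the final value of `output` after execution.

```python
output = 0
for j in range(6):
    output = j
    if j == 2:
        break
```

Let's trace through this code step by step.

Initialize: output = 0
Entering loop: for j in range(6):

After execution: output = 2
2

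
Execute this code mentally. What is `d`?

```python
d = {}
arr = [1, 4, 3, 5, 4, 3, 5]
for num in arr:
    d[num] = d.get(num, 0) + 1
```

Let's trace through this code step by step.

Initialize: d = {}
Initialize: arr = [1, 4, 3, 5, 4, 3, 5]
Entering loop: for num in arr:

After execution: d = {1: 1, 4: 2, 3: 2, 5: 2}
{1: 1, 4: 2, 3: 2, 5: 2}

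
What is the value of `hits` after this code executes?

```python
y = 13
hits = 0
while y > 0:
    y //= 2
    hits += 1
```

Let's trace through this code step by step.

Initialize: y = 13
Initialize: hits = 0
Entering loop: while y > 0:

After execution: hits = 4
4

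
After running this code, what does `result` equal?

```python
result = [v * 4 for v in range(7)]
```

Let's trace through this code step by step.

Initialize: result = [v * 4 for v in range(7)]

After execution: result = [0, 4, 8, 12, 16, 20, 24]
[0, 4, 8, 12, 16, 20, 24]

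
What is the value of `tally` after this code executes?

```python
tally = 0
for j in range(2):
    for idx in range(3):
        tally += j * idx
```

Let's trace through this code step by step.

Initialize: tally = 0
Entering loop: for j in range(2):

After execution: tally = 3
3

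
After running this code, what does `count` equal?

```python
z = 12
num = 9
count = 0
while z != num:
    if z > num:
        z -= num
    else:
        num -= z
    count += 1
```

Let's trace through this code step by step.

Initialize: z = 12
Initialize: num = 9
Initialize: count = 0
Entering loop: while z != num:

After execution: count = 3
3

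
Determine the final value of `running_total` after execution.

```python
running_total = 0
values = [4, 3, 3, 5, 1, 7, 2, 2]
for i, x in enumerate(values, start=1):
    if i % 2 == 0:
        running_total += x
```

Let's trace through this code step by step.

Initialize: running_total = 0
Initialize: values = [4, 3, 3, 5, 1, 7, 2, 2]
Entering loop: for i, x in enumerate(values, start=1):

After execution: running_total = 17
17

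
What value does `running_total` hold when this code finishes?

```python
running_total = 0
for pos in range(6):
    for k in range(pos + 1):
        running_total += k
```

Let's trace through this code step by step.

Initialize: running_total = 0
Entering loop: for pos in range(6):

After execution: running_total = 35
35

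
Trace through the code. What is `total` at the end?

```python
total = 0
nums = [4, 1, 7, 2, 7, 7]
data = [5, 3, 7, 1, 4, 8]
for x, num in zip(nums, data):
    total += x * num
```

Let's trace through this code step by step.

Initialize: total = 0
Initialize: nums = [4, 1, 7, 2, 7, 7]
Initialize: data = [5, 3, 7, 1, 4, 8]
Entering loop: for x, num in zip(nums, data):

After execution: total = 158
158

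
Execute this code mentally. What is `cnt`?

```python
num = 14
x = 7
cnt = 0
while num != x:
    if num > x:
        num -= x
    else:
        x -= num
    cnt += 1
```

Let's trace through this code step by step.

Initialize: num = 14
Initialize: x = 7
Initialize: cnt = 0
Entering loop: while num != x:

After execution: cnt = 1
1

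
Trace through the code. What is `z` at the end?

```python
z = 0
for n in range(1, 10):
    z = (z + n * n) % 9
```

Let's trace through this code step by step.

Initialize: z = 0
Entering loop: for n in range(1, 10):

After execution: z = 6
6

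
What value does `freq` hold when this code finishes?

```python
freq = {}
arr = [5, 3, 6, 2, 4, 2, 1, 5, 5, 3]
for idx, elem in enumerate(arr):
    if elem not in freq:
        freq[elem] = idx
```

Let's trace through this code step by step.

Initialize: freq = {}
Initialize: arr = [5, 3, 6, 2, 4, 2, 1, 5, 5, 3]
Entering loop: for idx, elem in enumerate(arr):

After execution: freq = {5: 0, 3: 1, 6: 2, 2: 3, 4: 4, 1: 6}
{5: 0, 3: 1, 6: 2, 2: 3, 4: 4, 1: 6}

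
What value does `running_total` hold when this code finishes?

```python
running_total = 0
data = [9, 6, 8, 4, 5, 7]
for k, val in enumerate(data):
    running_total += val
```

Let's trace through this code step by step.

Initialize: running_total = 0
Initialize: data = [9, 6, 8, 4, 5, 7]
Entering loop: for k, val in enumerate(data):

After execution: running_total = 39
39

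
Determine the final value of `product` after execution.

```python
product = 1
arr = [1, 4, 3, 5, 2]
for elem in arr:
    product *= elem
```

Let's trace through this code step by step.

Initialize: product = 1
Initialize: arr = [1, 4, 3, 5, 2]
Entering loop: for elem in arr:

After execution: product = 120
120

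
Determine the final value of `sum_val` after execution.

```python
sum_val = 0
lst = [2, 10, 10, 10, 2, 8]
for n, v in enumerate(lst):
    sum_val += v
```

Let's trace through this code step by step.

Initialize: sum_val = 0
Initialize: lst = [2, 10, 10, 10, 2, 8]
Entering loop: for n, v in enumerate(lst):

After execution: sum_val = 42
42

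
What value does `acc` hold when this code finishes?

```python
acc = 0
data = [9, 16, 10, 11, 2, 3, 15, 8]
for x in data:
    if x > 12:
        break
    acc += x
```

Let's trace through this code step by step.

Initialize: acc = 0
Initialize: data = [9, 16, 10, 11, 2, 3, 15, 8]
Entering loop: for x in data:

After execution: acc = 9
9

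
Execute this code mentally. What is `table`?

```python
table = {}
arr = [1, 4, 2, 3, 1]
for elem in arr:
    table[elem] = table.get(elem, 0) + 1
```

Let's trace through this code step by step.

Initialize: table = {}
Initialize: arr = [1, 4, 2, 3, 1]
Entering loop: for elem in arr:

After execution: table = {1: 2, 4: 1, 2: 1, 3: 1}
{1: 2, 4: 1, 2: 1, 3: 1}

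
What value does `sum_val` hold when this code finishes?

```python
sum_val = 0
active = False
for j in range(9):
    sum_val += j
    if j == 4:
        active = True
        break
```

Let's trace through this code step by step.

Initialize: sum_val = 0
Initialize: active = False
Entering loop: for j in range(9):

After execution: sum_val = 10
10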